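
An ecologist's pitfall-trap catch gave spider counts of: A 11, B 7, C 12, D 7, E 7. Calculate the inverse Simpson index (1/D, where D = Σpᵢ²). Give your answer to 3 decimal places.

Total N = 11+7+12+7+7 = 44, so the proportions are 0.25, 0.1590909, 0.2727273, 0.1590909, 0.1590909 (working shown to 7 dp, full precision carried).
D = 0.25² + 0.1590909² + 0.2727273² + 0.1590909² + 0.1590909² = 0.0625000 + 0.0253099 + 0.0743802 + 0.0253099 + 0.0253099 = 0.2128099.
So 1/D = 4.69903, i.e. 4.699 to 3 decimal places.

4.699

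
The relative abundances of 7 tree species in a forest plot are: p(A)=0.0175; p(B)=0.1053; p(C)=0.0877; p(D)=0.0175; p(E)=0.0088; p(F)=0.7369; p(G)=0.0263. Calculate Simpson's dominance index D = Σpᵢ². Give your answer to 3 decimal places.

D = 0.0175² + 0.1053² + 0.0877² + 0.0175² + 0.0088² + 0.7369² + 0.0263² = 0.00031 + 0.01109 + 0.00769 + 0.00031 + 0.00008 + 0.54302 + 0.00069 = 0.56318 (working shown to 5 dp, full precision carried).
To 3 decimal places, D = 0.563.

0.563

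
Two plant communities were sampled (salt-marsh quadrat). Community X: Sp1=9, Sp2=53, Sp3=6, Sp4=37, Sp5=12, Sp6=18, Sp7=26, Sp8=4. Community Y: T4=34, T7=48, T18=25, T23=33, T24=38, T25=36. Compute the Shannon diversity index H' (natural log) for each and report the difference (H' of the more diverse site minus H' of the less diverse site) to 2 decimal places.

Community X: N=165, proportions 0.0545, 0.3212, 0.0364, 0.2242, 0.0727, 0.1091, 0.1576, 0.0242, giving H' = 1.7929 (working shown to 4 dp, full precision carried).
Community Y: N=214, proportions 0.1589, 0.2243, 0.1168, 0.1542, 0.1776, 0.1682, giving H' = 1.7734.
Difference = |1.7929 − 1.7734| = 0.0195, i.e. 0.02 to 2 decimal places.

0.02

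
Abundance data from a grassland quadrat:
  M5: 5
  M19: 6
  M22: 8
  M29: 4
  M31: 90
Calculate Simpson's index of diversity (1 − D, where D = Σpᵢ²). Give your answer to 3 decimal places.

0.355

Total N = 5+6+8+4+90 = 113, so the proportions are 0.04425, 0.0531, 0.0708, 0.0354, 0.79646 (working shown to 5 dp, full precision carried).
D = 0.04425² + 0.0531² + 0.0708² + 0.0354² + 0.79646² = 0.00196 + 0.00282 + 0.00501 + 0.00125 + 0.63435 = 0.64539.
So 1 − D = 0.35461, i.e. 0.355 to 3 decimal places.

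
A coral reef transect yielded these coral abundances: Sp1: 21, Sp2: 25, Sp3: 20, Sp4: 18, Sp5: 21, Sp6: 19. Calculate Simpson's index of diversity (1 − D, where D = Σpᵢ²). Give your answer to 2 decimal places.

0.83

Total N = 21+25+20+18+21+19 = 124, so the proportions are 0.1694, 0.2016, 0.1613, 0.1452, 0.1694, 0.1532 (working shown to 4 dp, full precision carried).
D = 0.1694² + 0.2016² + 0.1613² + 0.1452² + 0.1694² + 0.1532² = 0.0287 + 0.0406 + 0.0260 + 0.0211 + 0.0287 + 0.0235 = 0.1686.
So 1 − D = 0.8314, i.e. 0.83 to 2 decimal places.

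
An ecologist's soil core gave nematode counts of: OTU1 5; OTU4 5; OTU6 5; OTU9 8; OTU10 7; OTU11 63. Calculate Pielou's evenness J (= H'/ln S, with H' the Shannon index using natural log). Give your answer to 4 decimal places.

Total N = 5+5+5+8+7+63 = 93, so the proportions are 0.053763, 0.053763, 0.053763, 0.086022, 0.075269, 0.677419 (working shown to 6 dp, full precision carried).
H' = −Σ pᵢ ln pᵢ = −((-0.157159) + (-0.157159) + (-0.157159) + (-0.211024) + (-0.194697) + (-0.263831)) = 1.141030.
With S = 6 species, ln S = 1.791759, so J = 1.141030/1.791759 = 0.636821, i.e. 0.6368 to 4 decimal places.

0.6368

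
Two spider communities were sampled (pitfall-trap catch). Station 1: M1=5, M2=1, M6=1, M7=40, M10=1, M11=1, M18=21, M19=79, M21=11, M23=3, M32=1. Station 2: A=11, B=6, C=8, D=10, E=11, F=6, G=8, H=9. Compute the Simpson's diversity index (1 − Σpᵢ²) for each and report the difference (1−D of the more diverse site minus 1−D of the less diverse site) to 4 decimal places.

0.1830

Station 1: N=164, proportions 0.030488, 0.006098, 0.006098, 0.243902, 0.006098, 0.006098, 0.128049, 0.481707, 0.067073, 0.018293, 0.006098, giving 1−D = 0.686124 (working shown to 6 dp, full precision carried).
Station 2: N=69, proportions 0.15942, 0.086957, 0.115942, 0.144928, 0.15942, 0.086957, 0.115942, 0.130435, giving 1−D = 0.869145.
Difference = |0.686124 − 0.869145| = 0.183021, i.e. 0.1830 to 4 decimal places.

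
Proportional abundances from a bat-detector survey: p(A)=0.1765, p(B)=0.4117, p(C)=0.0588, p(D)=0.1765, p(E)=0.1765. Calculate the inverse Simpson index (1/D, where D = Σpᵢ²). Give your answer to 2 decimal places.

D = 0.1765² + 0.4117² + 0.0588² + 0.1765² + 0.1765² = 0.031152 + 0.169497 + 0.003457 + 0.031152 + 0.031152 = 0.266411 (working shown to 6 dp, full precision carried).
So 1/D = 3.7536, i.e. 3.75 to 2 decimal places.

3.75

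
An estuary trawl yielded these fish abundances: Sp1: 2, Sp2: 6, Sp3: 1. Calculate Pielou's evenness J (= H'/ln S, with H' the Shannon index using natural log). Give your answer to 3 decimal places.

Total N = 2+6+1 = 9, so the proportions are 0.22222, 0.66667, 0.11111 (working shown to 5 dp, full precision carried).
H' = −Σ pᵢ ln pᵢ = −((-0.33424) + (-0.27031) + (-0.24414)) = 0.84869.
With S = 3 species, ln S = 1.09861, so J = 0.84869/1.09861 = 0.77251, i.e. 0.773 to 3 decimal places.

0.773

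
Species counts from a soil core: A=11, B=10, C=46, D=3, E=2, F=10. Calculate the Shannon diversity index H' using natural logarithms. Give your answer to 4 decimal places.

Total N = 11+10+46+3+2+10 = 82, so the proportions are 0.134146, 0.121951, 0.560976, 0.036585, 0.02439, 0.121951 (working shown to 6 dp, full precision carried).
Each pᵢ ln pᵢ term: 0.134146×(-2.008824)=-0.269476, 0.121951×(-2.104134)=-0.256602, 0.560976×(-0.578078)=-0.324288, 0.036585×(-3.308107)=-0.121028, 0.02439×(-3.713572)=-0.090575, 0.121951×(-2.104134)=-0.256602.
Sum = -1.318571, so H' = 1.3186.

1.3186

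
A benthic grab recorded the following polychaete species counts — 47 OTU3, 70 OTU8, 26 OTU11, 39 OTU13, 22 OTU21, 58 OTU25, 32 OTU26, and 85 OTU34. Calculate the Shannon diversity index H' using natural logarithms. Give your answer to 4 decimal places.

1.9851

Total N = 47+70+26+39+22+58+32+85 = 379, so the proportions are 0.124011, 0.184697, 0.068602, 0.102902, 0.058047, 0.153034, 0.084433, 0.224274 (working shown to 6 dp, full precision carried).
Each pᵢ ln pᵢ term: 0.124011×(-2.087389)=-0.258858, 0.184697×(-1.689041)=-0.311960, 0.068602×(-2.679440)=-0.183814, 0.102902×(-2.273975)=-0.233997, 0.058047×(-2.846494)=-0.165232, 0.153034×(-1.877093)=-0.287260, 0.084433×(-2.471800)=-0.208701, 0.224274×(-1.494885)=-0.335264.
Sum = -1.985086, so H' = 1.9851.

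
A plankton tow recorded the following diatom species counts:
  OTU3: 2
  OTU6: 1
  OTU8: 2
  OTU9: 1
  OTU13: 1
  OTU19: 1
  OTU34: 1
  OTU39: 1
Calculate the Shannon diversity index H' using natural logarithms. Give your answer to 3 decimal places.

Total N = 2+1+2+1+1+1+1+1 = 10, so the proportions are 0.2, 0.1, 0.2, 0.1, 0.1, 0.1, 0.1, 0.1 (working shown to 5 dp, full precision carried).
Each pᵢ ln pᵢ term: 0.2×(-1.60944)=-0.32189, 0.1×(-2.30259)=-0.23026, 0.2×(-1.60944)=-0.32189, 0.1×(-2.30259)=-0.23026, 0.1×(-2.30259)=-0.23026, 0.1×(-2.30259)=-0.23026, 0.1×(-2.30259)=-0.23026, 0.1×(-2.30259)=-0.23026.
Sum = -2.02533, so H' = 2.025.

2.025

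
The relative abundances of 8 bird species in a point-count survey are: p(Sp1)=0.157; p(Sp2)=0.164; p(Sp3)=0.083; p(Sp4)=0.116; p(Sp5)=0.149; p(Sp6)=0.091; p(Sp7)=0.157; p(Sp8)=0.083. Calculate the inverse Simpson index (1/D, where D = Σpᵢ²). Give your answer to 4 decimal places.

7.4677

D = 0.157² + 0.164² + 0.083² + 0.116² + 0.149² + 0.091² + 0.157² + 0.083² = 0.02464900 + 0.02689600 + 0.00688900 + 0.01345600 + 0.02220100 + 0.00828100 + 0.02464900 + 0.00688900 = 0.13391000 (working shown to 8 dp, full precision carried).
So 1/D = 7.467702, i.e. 7.4677 to 4 decimal places.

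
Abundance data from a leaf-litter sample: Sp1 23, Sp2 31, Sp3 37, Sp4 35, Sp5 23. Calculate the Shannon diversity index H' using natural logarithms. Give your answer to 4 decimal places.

1.5897

Total N = 23+31+37+35+23 = 149, so the proportions are 0.154362, 0.208054, 0.248322, 0.234899, 0.154362 (working shown to 6 dp, full precision carried).
Each pᵢ ln pᵢ term: 0.154362×(-1.868452)=-0.288419, 0.208054×(-1.569959)=-0.326636, 0.248322×(-1.393028)=-0.345920, 0.234899×(-1.448598)=-0.340275, 0.154362×(-1.868452)=-0.288419.
Sum = -1.589668, so H' = 1.5897.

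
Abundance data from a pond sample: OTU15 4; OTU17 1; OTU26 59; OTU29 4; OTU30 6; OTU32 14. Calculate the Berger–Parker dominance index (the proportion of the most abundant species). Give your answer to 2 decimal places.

0.67

Total N = 4+1+59+4+6+14 = 88, so the proportions are 0.0455, 0.0114, 0.6705, 0.0455, 0.0682, 0.1591 (working shown to 4 dp, full precision carried).
The largest proportion is 0.6705, i.e. d = 0.67 to 2 decimal places.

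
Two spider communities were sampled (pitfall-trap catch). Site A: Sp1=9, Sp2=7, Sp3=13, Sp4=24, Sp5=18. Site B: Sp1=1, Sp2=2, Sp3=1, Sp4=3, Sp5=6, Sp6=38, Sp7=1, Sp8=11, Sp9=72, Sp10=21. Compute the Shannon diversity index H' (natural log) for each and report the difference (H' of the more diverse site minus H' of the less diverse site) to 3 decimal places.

0.004

Site A: N=71, proportions 0.12676, 0.09859, 0.1831, 0.33803, 0.25352, giving H' = 1.51563 (working shown to 5 dp, full precision carried).
Site B: N=156, proportions 0.00641, 0.01282, 0.00641, 0.01923, 0.03846, 0.24359, 0.00641, 0.07051, 0.46154, 0.13462, giving H' = 1.51208.
Difference = |1.51563 − 1.51208| = 0.00355, i.e. 0.004 to 3 decimal places.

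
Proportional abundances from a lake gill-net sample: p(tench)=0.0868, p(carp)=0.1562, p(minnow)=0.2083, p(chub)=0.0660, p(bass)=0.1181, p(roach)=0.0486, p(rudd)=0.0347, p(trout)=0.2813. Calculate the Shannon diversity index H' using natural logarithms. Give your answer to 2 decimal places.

1.88

Each pᵢ ln pᵢ term (working shown to 4 dp, full precision carried): 0.0868×(-2.4441)=-0.2122, 0.1562×(-1.8566)=-0.2900, 0.2083×(-1.5688)=-0.3268, 0.066×(-2.7181)=-0.1794, 0.1181×(-2.1362)=-0.2523, 0.0486×(-3.0241)=-0.1470, 0.0347×(-3.3610)=-0.1166, 0.2813×(-1.2683)=-0.3568.
Sum = -1.8810, so H' = 1.88.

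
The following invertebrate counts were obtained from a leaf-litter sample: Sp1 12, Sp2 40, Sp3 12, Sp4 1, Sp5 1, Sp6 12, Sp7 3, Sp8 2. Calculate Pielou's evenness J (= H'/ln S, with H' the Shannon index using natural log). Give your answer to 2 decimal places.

0.72

Total N = 12+40+12+1+1+12+3+2 = 83, so the proportions are 0.1446, 0.4819, 0.1446, 0.012, 0.012, 0.1446, 0.0361, 0.0241 (working shown to 4 dp, full precision carried).
H' = −Σ pᵢ ln pᵢ = −((-0.2796) + (-0.3518) + (-0.2796) + (-0.0532) + (-0.0532) + (-0.2796) + (-0.1200) + (-0.0898)) = 1.5069.
With S = 8 species, ln S = 2.0794, so J = 1.5069/2.0794 = 0.7246, i.e. 0.72 to 2 decimal places.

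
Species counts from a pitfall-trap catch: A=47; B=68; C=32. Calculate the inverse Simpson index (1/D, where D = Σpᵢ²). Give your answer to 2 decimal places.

Total N = 47+68+32 = 147, so the proportions are 0.31973, 0.46259, 0.21769 (working shown to 5 dp, full precision carried).
D = 0.31973² + 0.46259² + 0.21769² = 0.10223 + 0.21398 + 0.04739 = 0.36360.
So 1/D = 2.7503, i.e. 2.75 to 2 decimal places.

2.75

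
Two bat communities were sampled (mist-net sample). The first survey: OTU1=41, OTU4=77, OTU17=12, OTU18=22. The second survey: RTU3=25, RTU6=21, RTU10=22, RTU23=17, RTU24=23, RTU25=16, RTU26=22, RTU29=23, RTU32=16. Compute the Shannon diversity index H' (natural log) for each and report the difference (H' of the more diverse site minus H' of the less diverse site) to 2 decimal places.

The first survey: N=152, proportions 0.2697, 0.5066, 0.0789, 0.1447, giving H' = 1.1781 (working shown to 4 dp, full precision carried).
The second survey: N=185, proportions 0.1351, 0.1135, 0.1189, 0.0919, 0.1243, 0.0865, 0.1189, 0.1243, 0.0865, giving H' = 2.1850.
Difference = |1.1781 − 2.1850| = 1.0069, i.e. 1.01 to 2 decimal places.

1.01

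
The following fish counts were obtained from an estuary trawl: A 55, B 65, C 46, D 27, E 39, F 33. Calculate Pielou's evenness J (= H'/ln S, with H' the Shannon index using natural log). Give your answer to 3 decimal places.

Total N = 55+65+46+27+39+33 = 265, so the proportions are 0.20755, 0.24528, 0.17358, 0.10189, 0.14717, 0.12453 (working shown to 5 dp, full precision carried).
H' = −Σ pᵢ ln pᵢ = −((-0.32635) + (-0.34471) + (-0.30396) + (-0.23270) + (-0.28200) + (-0.25942)) = 1.74914.
With S = 6 species, ln S = 1.79176, so J = 1.74914/1.79176 = 0.97621, i.e. 0.976 to 3 decimal places.

0.976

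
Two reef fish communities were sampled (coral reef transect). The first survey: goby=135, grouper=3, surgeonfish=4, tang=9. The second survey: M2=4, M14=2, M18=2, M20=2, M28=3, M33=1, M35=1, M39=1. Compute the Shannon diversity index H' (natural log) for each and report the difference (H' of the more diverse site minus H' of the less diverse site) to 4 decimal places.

The first survey: N=151, proportions 0.89404, 0.019868, 0.02649, 0.059603, giving H' = 0.442259 (working shown to 6 dp, full precision carried).
The second survey: N=16, proportions 0.25, 0.125, 0.125, 0.125, 0.1875, 0.0625, 0.0625, 0.0625, giving H' = 1.960095.
Difference = |0.442259 − 1.960095| = 1.517836, i.e. 1.5178 to 4 decimal places.

1.5178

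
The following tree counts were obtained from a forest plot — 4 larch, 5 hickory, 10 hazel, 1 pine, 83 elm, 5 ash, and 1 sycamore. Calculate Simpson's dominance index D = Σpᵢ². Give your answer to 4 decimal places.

Total N = 4+5+10+1+83+5+1 = 109, so the proportions are 0.036697, 0.045872, 0.091743, 0.009174, 0.761468, 0.045872, 0.009174 (working shown to 6 dp, full precision carried).
D = 0.036697² + 0.045872² + 0.091743² + 0.009174² + 0.761468² + 0.045872² + 0.009174² = 0.001347 + 0.002104 + 0.008417 + 0.000084 + 0.579833 + 0.002104 + 0.000084 = 0.593974.
To 4 decimal places, D = 0.5940.

0.5940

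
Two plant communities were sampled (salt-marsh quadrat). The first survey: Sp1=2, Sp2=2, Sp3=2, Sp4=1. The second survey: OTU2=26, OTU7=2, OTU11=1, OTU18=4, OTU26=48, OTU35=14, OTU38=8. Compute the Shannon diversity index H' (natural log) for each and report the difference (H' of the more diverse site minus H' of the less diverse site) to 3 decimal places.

0.069

The first survey: N=7, proportions 0.28571, 0.28571, 0.28571, 0.14286, giving H' = 1.35178 (working shown to 5 dp, full precision carried).
The second survey: N=103, proportions 0.25243, 0.01942, 0.00971, 0.03883, 0.46602, 0.13592, 0.07767, giving H' = 1.42073.
Difference = |1.35178 − 1.42073| = 0.06895, i.e. 0.069 to 3 decimal places.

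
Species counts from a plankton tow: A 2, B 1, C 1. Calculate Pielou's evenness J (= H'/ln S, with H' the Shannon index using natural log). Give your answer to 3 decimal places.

0.946

Total N = 2+1+1 = 4, so the proportions are 0.5, 0.25, 0.25 (working shown to 5 dp, full precision carried).
H' = −Σ pᵢ ln pᵢ = −((-0.34657) + (-0.34657) + (-0.34657)) = 1.03972.
With S = 3 species, ln S = 1.09861, so J = 1.03972/1.09861 = 0.94639, i.e. 0.946 to 3 decimal places.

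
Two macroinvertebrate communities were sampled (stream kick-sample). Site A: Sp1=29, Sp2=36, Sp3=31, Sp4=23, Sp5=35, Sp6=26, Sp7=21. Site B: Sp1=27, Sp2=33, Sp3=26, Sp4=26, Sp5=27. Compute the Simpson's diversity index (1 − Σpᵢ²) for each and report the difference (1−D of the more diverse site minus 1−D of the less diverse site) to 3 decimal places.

0.054

Site A: N=201, proportions 0.14428, 0.1791, 0.15423, 0.11443, 0.17413, 0.12935, 0.10448, giving 1−D = 0.85226 (working shown to 5 dp, full precision carried).
Site B: N=139, proportions 0.19424, 0.23741, 0.18705, 0.18705, 0.19424, giving 1−D = 0.79820.
Difference = |0.85226 − 0.79820| = 0.05406, i.e. 0.054 to 3 decimal places.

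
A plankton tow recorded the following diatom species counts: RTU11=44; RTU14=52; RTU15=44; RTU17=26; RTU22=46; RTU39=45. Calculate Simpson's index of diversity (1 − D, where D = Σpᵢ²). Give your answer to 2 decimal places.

Total N = 44+52+44+26+46+45 = 257, so the proportions are 0.1712, 0.2023, 0.1712, 0.1012, 0.179, 0.1751 (working shown to 4 dp, full precision carried).
D = 0.1712² + 0.2023² + 0.1712² + 0.1012² + 0.179² + 0.1751² = 0.0293 + 0.0409 + 0.0293 + 0.0102 + 0.0320 + 0.0307 = 0.1725.
So 1 − D = 0.8275, i.e. 0.83 to 2 decimal places.

0.83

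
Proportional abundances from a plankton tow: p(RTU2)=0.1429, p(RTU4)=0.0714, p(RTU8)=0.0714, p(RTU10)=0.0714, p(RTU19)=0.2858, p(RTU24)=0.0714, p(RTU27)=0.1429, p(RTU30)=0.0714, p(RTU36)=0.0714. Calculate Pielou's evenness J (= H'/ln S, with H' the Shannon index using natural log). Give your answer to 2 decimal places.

H' = −Σ pᵢ ln pᵢ = −((-0.2780) + (-0.1885) + (-0.1885) + (-0.1885) + (-0.3580) + (-0.1885) + (-0.2780) + (-0.1885) + (-0.1885)) = 2.0448 (working shown to 4 dp, full precision carried).
With S = 9 species, ln S = 2.1972, so J = 2.0448/2.1972 = 0.9306, i.e. 0.93 to 2 decimal places.

0.93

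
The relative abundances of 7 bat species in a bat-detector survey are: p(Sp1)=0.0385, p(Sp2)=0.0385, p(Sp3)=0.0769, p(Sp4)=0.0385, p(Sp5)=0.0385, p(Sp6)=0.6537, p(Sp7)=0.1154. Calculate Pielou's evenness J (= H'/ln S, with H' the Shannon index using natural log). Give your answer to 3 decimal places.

H' = −Σ pᵢ ln pᵢ = −((-0.12540) + (-0.12540) + (-0.19727) + (-0.12540) + (-0.12540) + (-0.27789) + (-0.24919)) = 1.22594 (working shown to 5 dp, full precision carried).
With S = 7 species, ln S = 1.94591, so J = 1.22594/1.94591 = 0.63001, i.e. 0.630 to 3 decimal places.

0.630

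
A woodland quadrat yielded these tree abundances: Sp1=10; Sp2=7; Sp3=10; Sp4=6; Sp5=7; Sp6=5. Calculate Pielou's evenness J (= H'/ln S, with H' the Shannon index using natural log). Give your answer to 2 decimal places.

0.98

Total N = 10+7+10+6+7+5 = 45, so the proportions are 0.2222, 0.1556, 0.2222, 0.1333, 0.1556, 0.1111 (working shown to 4 dp, full precision carried).
H' = −Σ pᵢ ln pᵢ = −((-0.3342) + (-0.2895) + (-0.3342) + (-0.2687) + (-0.2895) + (-0.2441)) = 1.7602.
With S = 6 species, ln S = 1.7918, so J = 1.7602/1.7918 = 0.9824, i.e. 0.98 to 2 decimal places.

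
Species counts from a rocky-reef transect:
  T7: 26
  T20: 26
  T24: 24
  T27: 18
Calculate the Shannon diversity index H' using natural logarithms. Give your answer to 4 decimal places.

Total N = 26+26+24+18 = 94, so the proportions are 0.2765957, 0.2765957, 0.2553191, 0.1914894 (working shown to 7 dp, full precision carried).
Each pᵢ ln pᵢ term: 0.2765957×(-1.2851982)=-0.3554804, 0.2765957×(-1.2851982)=-0.3554804, 0.2553191×(-1.3652410)=-0.3485722, 0.1914894×(-1.6529230)=-0.3165172.
Sum = -1.3760501, so H' = 1.3761.

1.3761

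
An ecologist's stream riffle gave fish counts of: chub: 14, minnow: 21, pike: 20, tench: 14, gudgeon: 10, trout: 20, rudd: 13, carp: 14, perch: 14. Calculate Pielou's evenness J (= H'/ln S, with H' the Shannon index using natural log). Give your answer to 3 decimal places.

Total N = 14+21+20+14+10+20+13+14+14 = 140, so the proportions are 0.1, 0.15, 0.14286, 0.1, 0.07143, 0.14286, 0.09286, 0.1, 0.1 (working shown to 5 dp, full precision carried).
H' = −Σ pᵢ ln pᵢ = −((-0.23026) + (-0.28457) + (-0.27799) + (-0.23026) + (-0.18850) + (-0.27799) + (-0.22069) + (-0.23026) + (-0.23026)) = 2.17077.
With S = 9 species, ln S = 2.19722, so J = 2.17077/2.19722 = 0.98796, i.e. 0.988 to 3 decimal places.

0.988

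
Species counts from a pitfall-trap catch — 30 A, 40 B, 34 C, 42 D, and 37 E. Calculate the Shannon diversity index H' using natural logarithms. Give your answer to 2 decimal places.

Total N = 30+40+34+42+37 = 183, so the proportions are 0.1639, 0.2186, 0.1858, 0.2295, 0.2022 (working shown to 4 dp, full precision carried).
Each pᵢ ln pᵢ term: 0.1639×(-1.8083)=-0.2964, 0.2186×(-1.5206)=-0.3324, 0.1858×(-1.6831)=-0.3127, 0.2295×(-1.4718)=-0.3378, 0.2022×(-1.5986)=-0.3232.
Sum = -1.6025, so H' = 1.60.

1.60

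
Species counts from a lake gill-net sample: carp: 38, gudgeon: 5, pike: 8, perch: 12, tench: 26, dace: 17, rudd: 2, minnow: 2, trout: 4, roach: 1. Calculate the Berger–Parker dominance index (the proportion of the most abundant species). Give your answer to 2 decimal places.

0.33

Total N = 38+5+8+12+26+17+2+2+4+1 = 115, so the proportions are 0.3304, 0.0435, 0.0696, 0.1043, 0.2261, 0.1478, 0.0174, 0.0174, 0.0348, 0.0087 (working shown to 4 dp, full precision carried).
The largest proportion is 0.3304, i.e. d = 0.33 to 2 decimal places.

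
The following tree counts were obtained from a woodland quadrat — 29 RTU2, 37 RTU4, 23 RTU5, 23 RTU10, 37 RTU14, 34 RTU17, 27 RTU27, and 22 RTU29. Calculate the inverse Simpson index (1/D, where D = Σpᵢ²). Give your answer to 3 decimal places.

7.683

Total N = 29+37+23+23+37+34+27+22 = 232, so the proportions are 0.125, 0.1594828, 0.0991379, 0.0991379, 0.1594828, 0.1465517, 0.1163793, 0.0948276 (working shown to 7 dp, full precision carried).
D = 0.125² + 0.1594828² + 0.0991379² + 0.0991379² + 0.1594828² + 0.1465517² + 0.1163793² + 0.0948276² = 0.0156250 + 0.0254348 + 0.0098283 + 0.0098283 + 0.0254348 + 0.0214774 + 0.0135441 + 0.0089923 = 0.1301650.
So 1/D = 7.68256, i.e. 7.683 to 3 decimal places.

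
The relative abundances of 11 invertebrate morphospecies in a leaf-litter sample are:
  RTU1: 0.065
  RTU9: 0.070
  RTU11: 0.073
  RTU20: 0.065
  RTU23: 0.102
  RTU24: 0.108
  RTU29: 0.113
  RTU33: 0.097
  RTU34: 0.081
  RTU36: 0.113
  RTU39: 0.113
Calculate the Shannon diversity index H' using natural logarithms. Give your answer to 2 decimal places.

Each pᵢ ln pᵢ term (working shown to 4 dp, full precision carried): 0.065×(-2.7334)=-0.1777, 0.07×(-2.6593)=-0.1861, 0.073×(-2.6173)=-0.1911, 0.065×(-2.7334)=-0.1777, 0.102×(-2.2828)=-0.2328, 0.108×(-2.2256)=-0.2404, 0.113×(-2.1804)=-0.2464, 0.097×(-2.3330)=-0.2263, 0.081×(-2.5133)=-0.2036, 0.113×(-2.1804)=-0.2464, 0.113×(-2.1804)=-0.2464.
Sum = -2.3748, so H' = 2.37.

2.37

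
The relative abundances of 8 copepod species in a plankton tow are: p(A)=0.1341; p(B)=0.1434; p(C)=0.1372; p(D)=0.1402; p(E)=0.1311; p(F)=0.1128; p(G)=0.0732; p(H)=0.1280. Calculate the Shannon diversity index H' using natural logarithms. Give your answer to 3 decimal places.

Each pᵢ ln pᵢ term (working shown to 5 dp, full precision carried): 0.1341×(-2.00917)=-0.26943, 0.1434×(-1.94212)=-0.27850, 0.1372×(-1.98632)=-0.27252, 0.1402×(-1.96469)=-0.27545, 0.1311×(-2.03179)=-0.26637, 0.1128×(-2.18214)=-0.24615, 0.0732×(-2.61456)=-0.19139, 0.128×(-2.05573)=-0.26313.
Sum = -2.06293, so H' = 2.063.

2.063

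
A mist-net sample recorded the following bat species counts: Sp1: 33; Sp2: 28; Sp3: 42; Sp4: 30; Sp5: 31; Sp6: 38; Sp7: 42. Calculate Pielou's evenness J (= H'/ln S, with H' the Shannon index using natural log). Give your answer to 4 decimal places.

0.9940

Total N = 33+28+42+30+31+38+42 = 244, so the proportions are 0.135246, 0.114754, 0.172131, 0.122951, 0.127049, 0.155738, 0.172131 (working shown to 6 dp, full precision carried).
H' = −Σ pᵢ ln pᵢ = −((-0.270581) + (-0.248438) + (-0.302865) + (-0.257701) + (-0.262125) + (-0.289607) + (-0.302865)) = 1.934182.
With S = 7 species, ln S = 1.945910, so J = 1.934182/1.945910 = 0.993973, i.e. 0.9940 to 4 decimal places.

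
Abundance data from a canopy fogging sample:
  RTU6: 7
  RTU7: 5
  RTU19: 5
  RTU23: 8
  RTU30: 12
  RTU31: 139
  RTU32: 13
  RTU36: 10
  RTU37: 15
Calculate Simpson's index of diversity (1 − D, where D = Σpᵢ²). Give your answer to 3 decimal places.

0.561

Total N = 7+5+5+8+12+139+13+10+15 = 214, so the proportions are 0.03271, 0.02336, 0.02336, 0.03738, 0.05607, 0.64953, 0.06075, 0.04673, 0.07009 (working shown to 5 dp, full precision carried).
D = 0.03271² + 0.02336² + 0.02336² + 0.03738² + 0.05607² + 0.64953² + 0.06075² + 0.04673² + 0.07009² = 0.00107 + 0.00055 + 0.00055 + 0.00140 + 0.00314 + 0.42189 + 0.00369 + 0.00218 + 0.00491 = 0.43938.
So 1 − D = 0.56062, i.e. 0.561 to 3 decimal places.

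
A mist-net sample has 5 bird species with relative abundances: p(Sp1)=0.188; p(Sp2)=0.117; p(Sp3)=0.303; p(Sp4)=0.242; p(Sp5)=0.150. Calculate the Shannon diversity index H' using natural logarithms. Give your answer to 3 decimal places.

Each pᵢ ln pᵢ term (working shown to 5 dp, full precision carried): 0.188×(-1.67131)=-0.31421, 0.117×(-2.14558)=-0.25103, 0.303×(-1.19402)=-0.36179, 0.242×(-1.41882)=-0.34335, 0.15×(-1.89712)=-0.28457.
Sum = -1.55495, so H' = 1.555.

1.555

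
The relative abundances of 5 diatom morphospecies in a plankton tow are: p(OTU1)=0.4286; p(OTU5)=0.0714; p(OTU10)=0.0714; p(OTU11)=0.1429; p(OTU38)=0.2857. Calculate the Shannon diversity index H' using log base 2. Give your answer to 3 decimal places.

Each pᵢ log₂ pᵢ term (working shown to 5 dp, full precision carried): 0.4286×(-1.22230)=-0.52388, 0.0714×(-3.80793)=-0.27189, 0.0714×(-3.80793)=-0.27189, 0.1429×(-2.80692)=-0.40111, 0.2857×(-1.80743)=-0.51638.
Sum = -1.98514, so H' = 1.985.

1.985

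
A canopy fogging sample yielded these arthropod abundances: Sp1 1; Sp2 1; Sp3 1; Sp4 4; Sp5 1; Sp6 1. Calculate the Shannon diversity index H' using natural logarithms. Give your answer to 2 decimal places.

1.58

Total N = 1+1+1+4+1+1 = 9, so the proportions are 0.1111, 0.1111, 0.1111, 0.4444, 0.1111, 0.1111 (working shown to 4 dp, full precision carried).
Each pᵢ ln pᵢ term: 0.1111×(-2.1972)=-0.2441, 0.1111×(-2.1972)=-0.2441, 0.1111×(-2.1972)=-0.2441, 0.4444×(-0.8109)=-0.3604, 0.1111×(-2.1972)=-0.2441, 0.1111×(-2.1972)=-0.2441.
Sum = -1.5811, so H' = 1.58.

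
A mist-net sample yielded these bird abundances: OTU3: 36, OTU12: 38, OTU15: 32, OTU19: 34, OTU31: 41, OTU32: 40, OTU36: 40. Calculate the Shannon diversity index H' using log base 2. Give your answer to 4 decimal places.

Total N = 36+38+32+34+41+40+40 = 261, so the proportions are 0.137931, 0.145594, 0.122605, 0.130268, 0.157088, 0.153257, 0.153257 (working shown to 6 dp, full precision carried).
Each pᵢ log₂ pᵢ term: 0.137931×(-2.857981)=-0.394204, 0.145594×(-2.779978)=-0.404748, 0.122605×(-3.027906)=-0.371238, 0.130268×(-2.940443)=-0.383046, 0.157088×(-2.670354)=-0.419481, 0.153257×(-2.705978)=-0.414709, 0.153257×(-2.705978)=-0.414709.
Sum = -2.802135, so H' = 2.8021.

2.8021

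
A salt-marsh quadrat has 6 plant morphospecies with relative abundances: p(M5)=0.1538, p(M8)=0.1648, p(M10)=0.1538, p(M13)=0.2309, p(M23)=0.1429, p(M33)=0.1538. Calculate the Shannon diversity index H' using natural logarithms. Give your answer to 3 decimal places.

Each pᵢ ln pᵢ term (working shown to 5 dp, full precision carried): 0.1538×(-1.87210)=-0.28793, 0.1648×(-1.80302)=-0.29714, 0.1538×(-1.87210)=-0.28793, 0.2309×(-1.46577)=-0.33845, 0.1429×(-1.94561)=-0.27803, 0.1538×(-1.87210)=-0.28793.
Sum = -1.77740, so H' = 1.777.

1.777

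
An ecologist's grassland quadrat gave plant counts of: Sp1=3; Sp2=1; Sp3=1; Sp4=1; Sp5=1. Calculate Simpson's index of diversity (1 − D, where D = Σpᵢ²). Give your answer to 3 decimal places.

0.735

Total N = 3+1+1+1+1 = 7, so the proportions are 0.42857, 0.14286, 0.14286, 0.14286, 0.14286 (working shown to 5 dp, full precision carried).
D = 0.42857² + 0.14286² + 0.14286² + 0.14286² + 0.14286² = 0.18367 + 0.02041 + 0.02041 + 0.02041 + 0.02041 = 0.26531.
So 1 − D = 0.73469, i.e. 0.735 to 3 decimal places.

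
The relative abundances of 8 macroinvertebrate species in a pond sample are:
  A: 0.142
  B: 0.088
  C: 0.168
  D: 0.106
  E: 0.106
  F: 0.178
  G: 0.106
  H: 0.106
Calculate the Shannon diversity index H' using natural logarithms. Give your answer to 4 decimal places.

Each pᵢ ln pᵢ term (working shown to 6 dp, full precision carried): 0.142×(-1.951928)=-0.277174, 0.088×(-2.430418)=-0.213877, 0.168×(-1.783791)=-0.299677, 0.106×(-2.244316)=-0.237898, 0.106×(-2.244316)=-0.237898, 0.178×(-1.725972)=-0.307223, 0.106×(-2.244316)=-0.237898, 0.106×(-2.244316)=-0.237898.
Sum = -2.049541, so H' = 2.0495.

2.0495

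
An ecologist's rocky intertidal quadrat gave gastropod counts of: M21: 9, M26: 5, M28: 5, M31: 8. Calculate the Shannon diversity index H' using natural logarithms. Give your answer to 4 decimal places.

1.3512

Total N = 9+5+5+8 = 27, so the proportions are 0.333333, 0.185185, 0.185185, 0.296296 (working shown to 6 dp, full precision carried).
Each pᵢ ln pᵢ term: 0.333333×(-1.098612)=-0.366204, 0.185185×(-1.686399)=-0.312296, 0.185185×(-1.686399)=-0.312296, 0.296296×(-1.216395)=-0.360413.
Sum = -1.351210, so H' = 1.3512.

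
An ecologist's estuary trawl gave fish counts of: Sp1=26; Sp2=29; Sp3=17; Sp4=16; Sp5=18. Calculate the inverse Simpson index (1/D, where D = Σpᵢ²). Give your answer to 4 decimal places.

Total N = 26+29+17+16+18 = 106, so the proportions are 0.24528302, 0.27358491, 0.16037736, 0.1509434, 0.16981132 (working shown to 8 dp, full precision carried).
D = 0.24528302² + 0.27358491² + 0.16037736² + 0.1509434² + 0.16981132² = 0.06016376 + 0.07484870 + 0.02572090 + 0.02278391 + 0.02883588 = 0.21235315.
So 1/D = 4.709137, i.e. 4.7091 to 4 decimal places.

4.7091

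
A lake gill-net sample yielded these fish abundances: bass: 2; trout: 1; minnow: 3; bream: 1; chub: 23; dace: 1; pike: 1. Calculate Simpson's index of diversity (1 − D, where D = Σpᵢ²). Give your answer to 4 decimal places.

Total N = 2+1+3+1+23+1+1 = 32, so the proportions are 0.0625, 0.03125, 0.09375, 0.03125, 0.71875, 0.03125, 0.03125 (working shown to 6 dp, full precision carried).
D = 0.0625² + 0.03125² + 0.09375² + 0.03125² + 0.71875² + 0.03125² + 0.03125² = 0.003906 + 0.000977 + 0.008789 + 0.000977 + 0.516602 + 0.000977 + 0.000977 = 0.533203.
So 1 − D = 0.466797, i.e. 0.4668 to 4 decimal places.

0.4668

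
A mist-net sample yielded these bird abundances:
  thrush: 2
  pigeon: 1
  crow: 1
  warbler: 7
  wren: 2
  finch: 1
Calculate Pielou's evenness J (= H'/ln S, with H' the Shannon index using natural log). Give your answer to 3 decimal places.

0.819

Total N = 2+1+1+7+2+1 = 14, so the proportions are 0.14286, 0.07143, 0.07143, 0.5, 0.14286, 0.07143 (working shown to 5 dp, full precision carried).
H' = −Σ pᵢ ln pᵢ = −((-0.27799) + (-0.18850) + (-0.18850) + (-0.34657) + (-0.27799) + (-0.18850)) = 1.46806.
With S = 6 species, ln S = 1.79176, so J = 1.46806/1.79176 = 0.81934, i.e. 0.819 to 3 decimal places.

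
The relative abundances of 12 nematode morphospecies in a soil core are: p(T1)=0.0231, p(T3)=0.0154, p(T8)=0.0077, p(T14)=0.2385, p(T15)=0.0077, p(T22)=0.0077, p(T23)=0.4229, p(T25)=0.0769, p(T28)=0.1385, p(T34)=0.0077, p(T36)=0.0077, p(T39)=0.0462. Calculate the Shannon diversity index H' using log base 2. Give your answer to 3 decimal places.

2.391

Each pᵢ log₂ pᵢ term (working shown to 5 dp, full precision carried): 0.0231×(-5.43596)=-0.12557, 0.0154×(-6.02093)=-0.09272, 0.0077×(-7.02093)=-0.05406, 0.2385×(-2.06794)=-0.49320, 0.0077×(-7.02093)=-0.05406, 0.0077×(-7.02093)=-0.05406, 0.4229×(-1.24161)=-0.52508, 0.0769×(-3.70087)=-0.28460, 0.1385×(-2.85204)=-0.39501, 0.0077×(-7.02093)=-0.05406, 0.0077×(-7.02093)=-0.05406, 0.0462×(-4.43596)=-0.20494.
Sum = -2.39143, so H' = 2.391.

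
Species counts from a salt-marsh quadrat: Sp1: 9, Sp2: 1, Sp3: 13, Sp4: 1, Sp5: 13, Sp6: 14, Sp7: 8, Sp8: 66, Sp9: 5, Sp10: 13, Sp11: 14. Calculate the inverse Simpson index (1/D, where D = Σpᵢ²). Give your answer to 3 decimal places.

4.542

Total N = 9+1+13+1+13+14+8+66+5+13+14 = 157, so the proportions are 0.0573248, 0.0063694, 0.0828025, 0.0063694, 0.0828025, 0.089172, 0.0509554, 0.4203822, 0.0318471, 0.0828025, 0.089172 (working shown to 7 dp, full precision carried).
D = 0.0573248² + 0.0063694² + 0.0828025² + 0.0063694² + 0.0828025² + 0.089172² + 0.0509554² + 0.4203822² + 0.0318471² + 0.0828025² + 0.089172² = 0.0032861 + 0.0000406 + 0.0068563 + 0.0000406 + 0.0068563 + 0.0079516 + 0.0025965 + 0.1767212 + 0.0010142 + 0.0068563 + 0.0079516 = 0.2201712.
So 1/D = 4.54192, i.e. 4.542 to 3 decimal places.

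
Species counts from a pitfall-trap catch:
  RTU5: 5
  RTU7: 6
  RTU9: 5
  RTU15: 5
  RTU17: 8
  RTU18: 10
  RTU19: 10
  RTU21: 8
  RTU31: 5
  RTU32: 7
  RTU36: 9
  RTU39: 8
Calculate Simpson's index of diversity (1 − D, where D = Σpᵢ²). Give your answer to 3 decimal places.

0.911

Total N = 5+6+5+5+8+10+10+8+5+7+9+8 = 86, so the proportions are 0.05814, 0.06977, 0.05814, 0.05814, 0.09302, 0.11628, 0.11628, 0.09302, 0.05814, 0.0814, 0.10465, 0.09302 (working shown to 5 dp, full precision carried).
D = 0.05814² + 0.06977² + 0.05814² + 0.05814² + 0.09302² + 0.11628² + 0.11628² + 0.09302² + 0.05814² + 0.0814² + 0.10465² + 0.09302² = 0.00338 + 0.00487 + 0.00338 + 0.00338 + 0.00865 + 0.01352 + 0.01352 + 0.00865 + 0.00338 + 0.00663 + 0.01095 + 0.00865 = 0.08897.
So 1 − D = 0.91103, i.e. 0.911 to 3 decimal places.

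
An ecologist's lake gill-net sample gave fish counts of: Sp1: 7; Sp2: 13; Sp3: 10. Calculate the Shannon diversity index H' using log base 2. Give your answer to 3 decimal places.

Total N = 7+13+10 = 30, so the proportions are 0.23333, 0.43333, 0.33333 (working shown to 5 dp, full precision carried).
Each pᵢ log₂ pᵢ term: 0.23333×(-2.09954)=-0.48989, 0.43333×(-1.20645)=-0.52280, 0.33333×(-1.58496)=-0.52832.
Sum = -1.54101, so H' = 1.541.

1.541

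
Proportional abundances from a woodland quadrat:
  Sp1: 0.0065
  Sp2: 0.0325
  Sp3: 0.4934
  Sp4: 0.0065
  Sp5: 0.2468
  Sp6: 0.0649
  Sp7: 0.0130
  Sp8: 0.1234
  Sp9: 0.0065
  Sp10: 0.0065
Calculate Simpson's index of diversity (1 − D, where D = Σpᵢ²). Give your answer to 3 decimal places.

D = 0.0065² + 0.0325² + 0.4934² + 0.0065² + 0.2468² + 0.0649² + 0.013² + 0.1234² + 0.0065² + 0.0065² = 0.00004 + 0.00106 + 0.24344 + 0.00004 + 0.06091 + 0.00421 + 0.00017 + 0.01523 + 0.00004 + 0.00004 = 0.32519 (working shown to 5 dp, full precision carried).
So 1 − D = 0.67481, i.e. 0.675 to 3 decimal places.

0.675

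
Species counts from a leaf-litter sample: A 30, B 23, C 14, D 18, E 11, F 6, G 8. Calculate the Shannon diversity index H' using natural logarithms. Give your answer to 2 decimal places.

1.82

Total N = 30+23+14+18+11+6+8 = 110, so the proportions are 0.2727, 0.2091, 0.1273, 0.1636, 0.1, 0.0545, 0.0727 (working shown to 4 dp, full precision carried).
Each pᵢ ln pᵢ term: 0.2727×(-1.2993)=-0.3543, 0.2091×(-1.5650)=-0.3272, 0.1273×(-2.0614)=-0.2624, 0.1636×(-1.8101)=-0.2962, 0.1×(-2.3026)=-0.2303, 0.0545×(-2.9087)=-0.1587, 0.0727×(-2.6210)=-0.1906.
Sum = -1.8197, so H' = 1.82.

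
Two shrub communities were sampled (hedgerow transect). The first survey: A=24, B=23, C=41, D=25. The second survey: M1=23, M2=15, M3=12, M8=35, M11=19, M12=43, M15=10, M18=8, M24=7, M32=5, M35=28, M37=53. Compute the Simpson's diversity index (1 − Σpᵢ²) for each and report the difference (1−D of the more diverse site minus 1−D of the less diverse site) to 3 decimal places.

0.144

The first survey: N=113, proportions 0.21239, 0.20354, 0.36283, 0.22124, giving 1−D = 0.73287 (working shown to 5 dp, full precision carried).
The second survey: N=258, proportions 0.08915, 0.05814, 0.04651, 0.13566, 0.07364, 0.16667, 0.03876, 0.03101, 0.02713, 0.01938, 0.10853, 0.20543, giving 1−D = 0.87735.
Difference = |0.73287 − 0.87735| = 0.14448, i.e. 0.144 to 3 decimal places.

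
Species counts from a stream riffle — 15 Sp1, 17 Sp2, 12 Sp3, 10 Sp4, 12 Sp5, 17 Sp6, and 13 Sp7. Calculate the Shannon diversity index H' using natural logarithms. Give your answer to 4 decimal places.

1.9294

Total N = 15+17+12+10+12+17+13 = 96, so the proportions are 0.15625, 0.177083, 0.125, 0.104167, 0.125, 0.177083, 0.135417 (working shown to 6 dp, full precision carried).
Each pᵢ ln pᵢ term: 0.15625×(-1.856298)=-0.290047, 0.177083×(-1.731135)=-0.306555, 0.125×(-2.079442)=-0.259930, 0.104167×(-2.261763)=-0.235600, 0.125×(-2.079442)=-0.259930, 0.177083×(-1.731135)=-0.306555, 0.135417×(-1.999399)=-0.270752.
Sum = -1.929369, so H' = 1.9294.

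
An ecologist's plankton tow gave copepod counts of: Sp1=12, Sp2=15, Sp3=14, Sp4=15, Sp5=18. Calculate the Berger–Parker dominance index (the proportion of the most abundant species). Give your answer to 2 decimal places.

0.24

Total N = 12+15+14+15+18 = 74, so the proportions are 0.1622, 0.2027, 0.1892, 0.2027, 0.2432 (working shown to 4 dp, full precision carried).
The largest proportion is 0.2432, i.e. d = 0.24 to 2 decimal places.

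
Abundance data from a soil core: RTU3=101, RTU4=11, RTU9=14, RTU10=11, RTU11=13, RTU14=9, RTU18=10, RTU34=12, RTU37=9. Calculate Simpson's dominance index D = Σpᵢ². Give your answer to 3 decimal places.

0.311

Total N = 101+11+14+11+13+9+10+12+9 = 190, so the proportions are 0.53158, 0.05789, 0.07368, 0.05789, 0.06842, 0.04737, 0.05263, 0.06316, 0.04737 (working shown to 5 dp, full precision carried).
D = 0.53158² + 0.05789² + 0.07368² + 0.05789² + 0.06842² + 0.04737² + 0.05263² + 0.06316² + 0.04737² = 0.28258 + 0.00335 + 0.00543 + 0.00335 + 0.00468 + 0.00224 + 0.00277 + 0.00399 + 0.00224 = 0.31064.
To 3 decimal places, D = 0.311.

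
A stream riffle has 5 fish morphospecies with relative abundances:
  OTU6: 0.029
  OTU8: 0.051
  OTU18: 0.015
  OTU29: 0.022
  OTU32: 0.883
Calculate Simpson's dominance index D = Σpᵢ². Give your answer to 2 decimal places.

0.78

D = 0.029² + 0.051² + 0.015² + 0.022² + 0.883² = 0.0008 + 0.0026 + 0.0002 + 0.0005 + 0.7797 = 0.7838 (working shown to 4 dp, full precision carried).
To 2 decimal places, D = 0.78.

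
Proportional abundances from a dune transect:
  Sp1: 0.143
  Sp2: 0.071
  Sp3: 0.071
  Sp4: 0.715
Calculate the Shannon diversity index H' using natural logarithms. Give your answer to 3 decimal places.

Each pᵢ ln pᵢ term (working shown to 5 dp, full precision carried): 0.143×(-1.94491)=-0.27812, 0.071×(-2.64508)=-0.18780, 0.071×(-2.64508)=-0.18780, 0.715×(-0.33547)=-0.23986.
Sum = -0.89359, so H' = 0.894.

0.894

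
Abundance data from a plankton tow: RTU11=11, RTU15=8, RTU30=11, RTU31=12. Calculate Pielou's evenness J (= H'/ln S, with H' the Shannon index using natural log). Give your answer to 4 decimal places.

0.9923

Total N = 11+8+11+12 = 42, so the proportions are 0.261905, 0.190476, 0.261905, 0.285714 (working shown to 6 dp, full precision carried).
H' = −Σ pᵢ ln pᵢ = −((-0.350893) + (-0.315853) + (-0.350893) + (-0.357932)) = 1.375572.
With S = 4 species, ln S = 1.386294, so J = 1.375572/1.386294 = 0.992265, i.e. 0.9923 to 4 decimal places.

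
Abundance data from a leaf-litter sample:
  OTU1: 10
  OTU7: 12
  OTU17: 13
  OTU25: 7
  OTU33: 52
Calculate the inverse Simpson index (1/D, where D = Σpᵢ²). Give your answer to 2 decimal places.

2.79

Total N = 10+12+13+7+52 = 94, so the proportions are 0.10638, 0.12766, 0.1383, 0.07447, 0.55319 (working shown to 5 dp, full precision carried).
D = 0.10638² + 0.12766² + 0.1383² + 0.07447² + 0.55319² = 0.01132 + 0.01630 + 0.01913 + 0.00555 + 0.30602 = 0.35831.
So 1/D = 2.7909, i.e. 2.79 to 2 decimal places.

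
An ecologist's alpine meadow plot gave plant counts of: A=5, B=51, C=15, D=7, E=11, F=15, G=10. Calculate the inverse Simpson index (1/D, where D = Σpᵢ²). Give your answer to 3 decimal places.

Total N = 5+51+15+7+11+15+10 = 114, so the proportions are 0.0438596, 0.4473684, 0.1315789, 0.0614035, 0.0964912, 0.1315789, 0.0877193 (working shown to 7 dp, full precision carried).
D = 0.0438596² + 0.4473684² + 0.1315789² + 0.0614035² + 0.0964912² + 0.1315789² + 0.0877193² = 0.0019237 + 0.2001385 + 0.0173130 + 0.0037704 + 0.0093106 + 0.0173130 + 0.0076947 = 0.2574638.
So 1/D = 3.88404, i.e. 3.884 to 3 decimal places.

3.884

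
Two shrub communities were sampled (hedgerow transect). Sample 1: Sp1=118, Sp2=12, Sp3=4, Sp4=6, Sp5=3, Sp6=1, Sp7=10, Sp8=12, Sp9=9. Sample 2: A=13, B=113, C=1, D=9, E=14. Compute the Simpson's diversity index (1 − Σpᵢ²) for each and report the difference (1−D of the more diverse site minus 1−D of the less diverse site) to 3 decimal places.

0.115

Sample 1: N=175, proportions 0.67429, 0.06857, 0.02286, 0.03429, 0.01714, 0.00571, 0.05714, 0.06857, 0.05143, giving 1−D = 0.52800 (working shown to 5 dp, full precision carried).
Sample 2: N=150, proportions 0.08667, 0.75333, 0.00667, 0.06, 0.09333, giving 1−D = 0.41262.
Difference = |0.52800 − 0.41262| = 0.11538, i.e. 0.115 to 3 decimal places.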